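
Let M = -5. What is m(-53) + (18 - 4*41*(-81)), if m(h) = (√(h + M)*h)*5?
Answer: 13302 - 265*I*√58 ≈ 13302.0 - 2018.2*I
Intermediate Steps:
m(h) = 5*h*√(-5 + h) (m(h) = (√(h - 5)*h)*5 = (√(-5 + h)*h)*5 = (h*√(-5 + h))*5 = 5*h*√(-5 + h))
m(-53) + (18 - 4*41*(-81)) = 5*(-53)*√(-5 - 53) + (18 - 4*41*(-81)) = 5*(-53)*√(-58) + (18 - 164*(-81)) = 5*(-53)*(I*√58) + (18 + 13284) = -265*I*√58 + 13302 = 13302 - 265*I*√58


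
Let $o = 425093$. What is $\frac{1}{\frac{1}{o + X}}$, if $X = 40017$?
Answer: $465110$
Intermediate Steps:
$\frac{1}{\frac{1}{o + X}} = \frac{1}{\frac{1}{425093 + 40017}} = \frac{1}{\frac{1}{465110}} = 465110$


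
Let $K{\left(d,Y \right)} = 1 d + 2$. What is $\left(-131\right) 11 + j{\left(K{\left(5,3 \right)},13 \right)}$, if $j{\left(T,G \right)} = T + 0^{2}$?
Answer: $-1434$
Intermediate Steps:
$K{\left(d,Y \right)} = 2 + d$ ($K{\left(d,Y \right)} = d + 2 = 2 + d$)
$j{\left(T,G \right)} = T$ ($j{\left(T,G \right)} = T + 0 = T$)
$\left(-131\right) 11 + j{\left(K{\left(5,3 \right)},13 \right)} = \left(-131\right) 11 + \left(2 + 5\right) = -1441 + 7 = -1434$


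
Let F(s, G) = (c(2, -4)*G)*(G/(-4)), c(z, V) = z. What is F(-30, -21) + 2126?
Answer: 3811/2 ≈ 1905.5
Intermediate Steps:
F(s, G) = -G**2/2 (F(s, G) = (2*G)*(G/(-4)) = (2*G)*(G*(-1/4)) = (2*G)*(-G/4) = -G**2/2)
F(-30, -21) + 2126 = -1/2*(-21)**2 + 2126 = -1/2*441 + 2126 = -441/2 + 2126 = 3811/2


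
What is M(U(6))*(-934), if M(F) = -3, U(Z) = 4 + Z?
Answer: 2802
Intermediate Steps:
M(U(6))*(-934) = -3*(-934) = 2802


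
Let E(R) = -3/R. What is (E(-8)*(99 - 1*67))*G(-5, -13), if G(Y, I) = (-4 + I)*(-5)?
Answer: 1020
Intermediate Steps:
G(Y, I) = 20 - 5*I
(E(-8)*(99 - 1*67))*G(-5, -13) = ((-3/(-8))*(99 - 1*67))*(20 - 5*(-13)) = ((-3*(-⅛))*(99 - 67))*(20 + 65) = ((3/8)*32)*85 = 12*85 = 1020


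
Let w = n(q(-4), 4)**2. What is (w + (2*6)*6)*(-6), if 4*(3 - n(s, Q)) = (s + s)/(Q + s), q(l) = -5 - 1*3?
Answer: -456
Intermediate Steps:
q(l) = -8 (q(l) = -5 - 3 = -8)
n(s, Q) = 3 - s/(2*(Q + s)) (n(s, Q) = 3 - (s + s)/(4*(Q + s)) = 3 - 2*s/(4*(Q + s)) = 3 - s/(2*(Q + s)))
w = 4 (w = ((3*4 + (5/2)*(-8))/(4 - 8))**2 = ((12 - 20)/(-4))**2 = (-1/4*(-8))**2 = 2**2 = 4)
(w + (2*6)*6)*(-6) = (4 + (2*6)*6)*(-6) = (4 + 12*6)*(-6) = (4 + 72)*(-6) = 76*(-6) = -456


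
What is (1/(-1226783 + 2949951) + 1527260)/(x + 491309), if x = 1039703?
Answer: 2631725559681/2638190886016 ≈ 0.99755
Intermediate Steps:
(1/(-1226783 + 2949951) + 1527260)/(x + 491309) = (1/(-1226783 + 2949951) + 1527260)/(1039703 + 491309) = (1/1723168 + 1527260)/1531012 = (1/1723168 + 1527260)*(1/1531012) = (2631725559681/1723168)*(1/1531012) = 2631725559681/2638190886016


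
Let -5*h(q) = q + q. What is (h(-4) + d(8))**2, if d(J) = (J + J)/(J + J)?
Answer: 169/25 ≈ 6.7600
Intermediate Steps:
h(q) = -2*q/5 (h(q) = -(q + q)/5 = -2*q/5)
d(J) = 1 (d(J) = (2*J)/((2*J)) = (2*J)*(1/(2*J)) = 1)
(h(-4) + d(8))**2 = (-2/5*(-4) + 1)**2 = (8/5 + 1)**2 = (13/5)**2 = 169/25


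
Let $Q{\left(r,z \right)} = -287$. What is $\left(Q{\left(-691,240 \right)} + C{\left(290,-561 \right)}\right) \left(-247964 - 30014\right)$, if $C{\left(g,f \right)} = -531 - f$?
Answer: $71440346$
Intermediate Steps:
$\left(Q{\left(-691,240 \right)} + C{\left(290,-561 \right)}\right) \left(-247964 - 30014\right) = \left(-287 - -30\right) \left(-247964 - 30014\right) = \left(-287 + \left(-531 + 561\right)\right) \left(-277978\right) = \left(-287 + 30\right) \left(-277978\right) = \left(-257\right) \left(-277978\right) = 71440346$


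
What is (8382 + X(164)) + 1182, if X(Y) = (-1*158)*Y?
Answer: -16348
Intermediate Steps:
X(Y) = -158*Y
(8382 + X(164)) + 1182 = (8382 - 158*164) + 1182 = (8382 - 25912) + 1182 = -17530 + 1182 = -16348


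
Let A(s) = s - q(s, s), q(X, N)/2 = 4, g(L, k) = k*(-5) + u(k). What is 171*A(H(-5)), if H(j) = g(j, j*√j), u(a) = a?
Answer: -1368 + 3420*I*√5 ≈ -1368.0 + 7647.4*I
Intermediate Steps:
g(L, k) = -4*k (g(L, k) = k*(-5) + k = -5*k + k = -4*k)
q(X, N) = 8 (q(X, N) = 2*4 = 8)
H(j) = -4*j^(3/2) (H(j) = -4*j*√j = -4*j^(3/2))
A(s) = -8 + s (A(s) = s - 1*8 = s - 8 = -8 + s)
171*A(H(-5)) = 171*(-8 - (-20)*I*√5) = 171*(-8 + 20*I*√5) = -1368 + 3420*I*√5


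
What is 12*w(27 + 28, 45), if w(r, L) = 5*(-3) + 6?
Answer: -108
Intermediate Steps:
w(r, L) = -9 (w(r, L) = -15 + 6 = -9)
12*w(27 + 28, 45) = 12*(-9) = -108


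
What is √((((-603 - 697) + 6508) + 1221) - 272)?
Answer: √6157 ≈ 78.467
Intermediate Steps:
√((((-603 - 697) + 6508) + 1221) - 272) = √(((-1300 + 6508) + 1221) - 272) = √((5208 + 1221) - 272) = √(6429 - 272) = √6157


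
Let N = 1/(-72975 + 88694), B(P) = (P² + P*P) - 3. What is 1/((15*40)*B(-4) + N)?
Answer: 15719/273510601 ≈ 5.7471e-5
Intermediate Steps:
B(P) = -3 + 2*P² (B(P) = (P² + P²) - 3 = 2*P² - 3 = -3 + 2*P²)
N = 1/15719 ≈ 6.3617e-5
1/((15*40)*B(-4) + N) = 1/((15*40)*(-3 + 2*(-4)²) + 1/15719) = 1/(600*(-3 + 2*16) + 1/15719) = 1/(600*(-3 + 32) + 1/15719) = 1/(600*29 + 1/15719) = 1/(17400 + 1/15719) = 1/(273510601/15719) = 15719/273510601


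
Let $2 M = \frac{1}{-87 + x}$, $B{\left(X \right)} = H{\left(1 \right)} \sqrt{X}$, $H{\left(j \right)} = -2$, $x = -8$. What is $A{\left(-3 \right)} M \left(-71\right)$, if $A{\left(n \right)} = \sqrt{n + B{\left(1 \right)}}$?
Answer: $\frac{71 i \sqrt{5}}{190} \approx 0.83558 i$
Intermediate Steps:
$B{\left(X \right)} = - 2 \sqrt{X}$
$A{\left(n \right)} = \sqrt{-2 + n}$ ($A{\left(n \right)} = \sqrt{n - 2 \sqrt{1}} = \sqrt{n - 2} = \sqrt{-2 + n}$)
$M = - \frac{1}{190}$ ($M = \frac{1}{2 \left(-87 - 8\right)} = \frac{1}{2 \left(-95\right)} = \frac{1}{2} \left(- \frac{1}{95}\right) = - \frac{1}{190} \approx -0.0052632$)
$A{\left(-3 \right)} M \left(-71\right) = \sqrt{-2 - 3} \left(- \frac{1}{190}\right) \left(-71\right) = \sqrt{-5} \left(- \frac{1}{190}\right) \left(-71\right) = i \sqrt{5} \left(- \frac{1}{190}\right) \left(-71\right) = - \frac{i \sqrt{5}}{190} \left(-71\right) = \frac{71 i \sqrt{5}}{190}$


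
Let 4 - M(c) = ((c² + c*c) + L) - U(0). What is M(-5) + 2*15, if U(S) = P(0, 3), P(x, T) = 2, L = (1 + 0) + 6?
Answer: -21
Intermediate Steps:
L = 7 (L = 1 + 6 = 7)
U(S) = 2
M(c) = -1 - 2*c² (M(c) = 4 - (((c² + c*c) + 7) - 1*2) = 4 - (((c² + c²) + 7) - 2) = 4 - ((2*c² + 7) - 2) = 4 - ((7 + 2*c²) - 2) = 4 - (5 + 2*c²) = 4 + (-5 - 2*c²) = -1 - 2*c²)
M(-5) + 2*15 = (-1 - 2*(-5)²) + 2*15 = (-1 - 2*25) + 30 = (-1 - 50) + 30 = -51 + 30 = -21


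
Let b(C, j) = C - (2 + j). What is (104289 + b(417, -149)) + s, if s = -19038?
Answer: 85815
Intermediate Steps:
b(C, j) = -2 + C - j (b(C, j) = C + (-2 - j) = -2 + C - j)
(104289 + b(417, -149)) + s = (104289 + (-2 + 417 - 1*(-149))) - 19038 = (104289 + (-2 + 417 + 149)) - 19038 = (104289 + 564) - 19038 = 104853 - 19038 = 85815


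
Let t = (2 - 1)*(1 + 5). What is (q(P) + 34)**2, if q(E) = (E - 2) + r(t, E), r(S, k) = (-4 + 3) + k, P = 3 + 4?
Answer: 2025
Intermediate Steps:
P = 7
t = 6 (t = 1*6 = 6)
r(S, k) = -1 + k
q(E) = -3 + 2*E (q(E) = (E - 2) + (-1 + E) = (-2 + E) + (-1 + E) = -3 + 2*E)
(q(P) + 34)**2 = ((-3 + 2*7) + 34)**2 = ((-3 + 14) + 34)**2 = (11 + 34)**2 = 45**2 = 2025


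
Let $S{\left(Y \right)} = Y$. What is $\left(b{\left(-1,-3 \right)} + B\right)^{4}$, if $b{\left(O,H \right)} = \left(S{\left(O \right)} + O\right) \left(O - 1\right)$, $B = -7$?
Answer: $81$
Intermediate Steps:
$b{\left(O,H \right)} = 2 O \left(-1 + O\right)$ ($b{\left(O,H \right)} = \left(O + O\right) \left(O - 1\right) = 2 O \left(-1 + O\right)$)
$\left(b{\left(-1,-3 \right)} + B\right)^{4} = \left(2 \left(-1\right) \left(-1 - 1\right) - 7\right)^{4} = \left(2 \left(-1\right) \left(-2\right) - 7\right)^{4} = \left(4 - 7\right)^{4} = \left(-3\right)^{4} = 81$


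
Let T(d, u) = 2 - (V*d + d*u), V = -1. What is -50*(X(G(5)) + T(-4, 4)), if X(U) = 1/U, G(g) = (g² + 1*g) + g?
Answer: -4910/7 ≈ -701.43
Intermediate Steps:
G(g) = g² + 2*g (G(g) = (g² + g) + g = (g + g²) + g = g² + 2*g)
T(d, u) = 2 + d - d*u (T(d, u) = 2 - (-d + d*u) = 2 + (d - d*u) = 2 + d - d*u)
-50*(X(G(5)) + T(-4, 4)) = -50*(1/(5*(2 + 5)) + (2 - 4 - 1*(-4)*4)) = -50*(1/(5*7) + (2 - 4 + 16)) = -50*(1/35 + 14) = -50*491/35 = -4910/7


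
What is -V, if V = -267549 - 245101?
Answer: 512650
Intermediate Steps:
V = -512650
-V = -1*(-512650) = 512650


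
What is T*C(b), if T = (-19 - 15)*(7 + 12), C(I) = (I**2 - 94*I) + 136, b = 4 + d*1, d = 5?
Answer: 406334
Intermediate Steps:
b = 9 (b = 4 + 5*1 = 4 + 5 = 9)
C(I) = 136 + I**2 - 94*I
T = -646 (T = -34*19 = -646)
T*C(b) = -646*(136 + 9**2 - 94*9) = -646*(136 + 81 - 846) = -646*(-629) = 406334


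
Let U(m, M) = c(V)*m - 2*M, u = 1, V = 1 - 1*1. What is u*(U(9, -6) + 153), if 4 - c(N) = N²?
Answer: 201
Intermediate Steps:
V = 0 (V = 1 - 1 = 0)
c(N) = 4 - N²
U(m, M) = -2*M + 4*m (U(m, M) = (4 - 1*0²)*m - 2*M = (4 - 1*0)*m - 2*M = (4 + 0)*m - 2*M = 4*m - 2*M = -2*M + 4*m)
u*(U(9, -6) + 153) = 1*((-2*(-6) + 4*9) + 153) = 1*((12 + 36) + 153) = 1*(48 + 153) = 1*201 = 201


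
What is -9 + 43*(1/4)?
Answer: 7/4 ≈ 1.7500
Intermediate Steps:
-9 + 43*(1/4) = -9 + 43*(1*(¼)) = -9 + 43*(¼) = -9 + 43/4 = 7/4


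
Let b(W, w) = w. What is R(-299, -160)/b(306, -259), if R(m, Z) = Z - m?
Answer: -139/259 ≈ -0.53668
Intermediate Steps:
R(-299, -160)/b(306, -259) = (-160 - 1*(-299))/(-259) = (-160 + 299)*(-1/259) = 139*(-1/259) = -139/259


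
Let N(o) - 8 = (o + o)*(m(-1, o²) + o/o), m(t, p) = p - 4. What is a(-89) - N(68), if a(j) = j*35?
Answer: -631579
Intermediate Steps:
m(t, p) = -4 + p
a(j) = 35*j
N(o) = 8 + 2*o*(-3 + o²) (N(o) = 8 + (o + o)*((-4 + o²) + o/o) = 8 + (2*o)*((-4 + o²) + 1) = 8 + (2*o)*(-3 + o²) = 8 + 2*o*(-3 + o²))
a(-89) - N(68) = 35*(-89) - (8 - 6*68 + 2*68³) = -3115 - (8 - 408 + 2*314432) = -3115 - (8 - 408 + 628864) = -3115 - 1*628464 = -3115 - 628464 = -631579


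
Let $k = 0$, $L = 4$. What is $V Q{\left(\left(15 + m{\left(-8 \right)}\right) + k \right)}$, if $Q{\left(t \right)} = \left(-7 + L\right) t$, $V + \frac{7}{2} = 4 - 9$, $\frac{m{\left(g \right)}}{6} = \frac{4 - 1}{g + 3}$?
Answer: $\frac{2907}{10} \approx 290.7$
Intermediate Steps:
$m{\left(g \right)} = \frac{18}{3 + g}$ ($m{\left(g \right)} = 6 \frac{4 - 1}{g + 3} = 6 \frac{3}{3 + g} = \frac{18}{3 + g}$)
$V = - \frac{17}{2}$ ($V = - \frac{7}{2} + \left(4 - 9\right) = - \frac{7}{2} - 5 = - \frac{17}{2} \approx -8.5$)
$Q{\left(t \right)} = - 3 t$ ($Q{\left(t \right)} = \left(-7 + 4\right) t = - 3 t$)
$V Q{\left(\left(15 + m{\left(-8 \right)}\right) + k \right)} = - \frac{17 \left(- 3 \left(\left(15 + \frac{18}{3 - 8}\right) + 0\right)\right)}{2} = - \frac{17 \left(- 3 \left(\left(15 + \frac{18}{-5}\right) + 0\right)\right)}{2} = - \frac{17 \left(- 3 \left(\left(15 + 18 \left(- \frac{1}{5}\right)\right) + 0\right)\right)}{2} = - \frac{17 \left(- 3 \left(\left(15 - \frac{18}{5}\right) + 0\right)\right)}{2} = - \frac{17 \left(- 3 \left(\frac{57}{5} + 0\right)\right)}{2} = - \frac{17 \left(\left(-3\right) \frac{57}{5}\right)}{2} = \left(- \frac{17}{2}\right) \left(- \frac{171}{5}\right) = \frac{2907}{10}$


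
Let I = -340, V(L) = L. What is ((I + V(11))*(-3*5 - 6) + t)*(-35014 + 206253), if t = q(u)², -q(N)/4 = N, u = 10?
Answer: 1457072651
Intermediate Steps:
q(N) = -4*N
t = 1600 (t = (-4*10)² = (-40)² = 1600)
((I + V(11))*(-3*5 - 6) + t)*(-35014 + 206253) = ((-340 + 11)*(-3*5 - 6) + 1600)*(-35014 + 206253) = (-329*(-15 - 6) + 1600)*171239 = (-329*(-21) + 1600)*171239 = (6909 + 1600)*171239 = 8509*171239 = 1457072651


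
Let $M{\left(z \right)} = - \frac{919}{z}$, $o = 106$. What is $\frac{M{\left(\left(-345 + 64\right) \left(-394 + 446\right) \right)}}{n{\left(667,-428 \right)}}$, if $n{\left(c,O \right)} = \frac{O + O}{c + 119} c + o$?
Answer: $- \frac{361167}{3562668616} \approx -0.00010138$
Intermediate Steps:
$n{\left(c,O \right)} = 106 + \frac{2 O c}{119 + c}$ ($n{\left(c,O \right)} = \frac{O + O}{c + 119} c + 106 = \frac{2 O}{119 + c} c + 106 = \frac{2 O c}{119 + c} + 106 = 106 + \frac{2 O c}{119 + c}$)
$\frac{M{\left(\left(-345 + 64\right) \left(-394 + 446\right) \right)}}{n{\left(667,-428 \right)}} = \frac{\left(-919\right) \frac{1}{\left(-345 + 64\right) \left(-394 + 446\right)}}{2 \frac{1}{119 + 667} \left(6307 + 53 \cdot 667 - 285476\right)} = \frac{\left(-919\right) \frac{1}{\left(-281\right) 52}}{2 \cdot \frac{1}{786} \left(6307 + 35351 - 285476\right)} = \frac{\left(-919\right) \frac{1}{-14612}}{2 \cdot \frac{1}{786} \left(-243818\right)} = \frac{\left(-919\right) \left(- \frac{1}{14612}\right)}{- \frac{243818}{393}} = \frac{919}{14612} \left(- \frac{393}{243818}\right) = - \frac{361167}{3562668616}$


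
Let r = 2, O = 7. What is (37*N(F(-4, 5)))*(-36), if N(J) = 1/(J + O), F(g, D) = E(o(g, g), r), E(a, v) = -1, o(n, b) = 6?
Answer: -222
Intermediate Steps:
F(g, D) = -1
N(J) = 1/(7 + J) (N(J) = 1/(J + 7) = 1/(7 + J))
(37*N(F(-4, 5)))*(-36) = (37/(7 - 1))*(-36) = (37/6)*(-36) = -222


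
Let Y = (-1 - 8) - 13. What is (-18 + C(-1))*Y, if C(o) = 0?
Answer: 396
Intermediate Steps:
Y = -22 (Y = -9 - 13 = -22)
(-18 + C(-1))*Y = (-18 + 0)*(-22) = -18*(-22) = 396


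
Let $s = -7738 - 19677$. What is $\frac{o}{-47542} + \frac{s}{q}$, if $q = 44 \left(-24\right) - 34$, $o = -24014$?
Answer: $\frac{132953919}{5182078} \approx 25.656$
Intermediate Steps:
$s = -27415$
$q = -1090$ ($q = -1056 - 34 = -1090$)
$\frac{o}{-47542} + \frac{s}{q} = - \frac{24014}{-47542} - \frac{27415}{-1090} = \left(-24014\right) \left(- \frac{1}{47542}\right) - - \frac{5483}{218} = \frac{12007}{23771} + \frac{5483}{218} = \frac{132953919}{5182078}$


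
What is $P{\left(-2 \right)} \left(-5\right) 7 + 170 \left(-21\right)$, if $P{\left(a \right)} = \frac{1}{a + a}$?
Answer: $- \frac{14245}{4} \approx -3561.3$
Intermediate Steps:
$P{\left(a \right)} = \frac{1}{2 a}$
$P{\left(-2 \right)} \left(-5\right) 7 + 170 \left(-21\right) = \frac{1}{2 \left(-2\right)} \left(-5\right) 7 + 170 \left(-21\right) = \frac{1}{2} \left(- \frac{1}{2}\right) \left(-5\right) 7 - 3570 = \left(- \frac{1}{4}\right) \left(-5\right) 7 - 3570 = \frac{5}{4} \cdot 7 - 3570 = \frac{35}{4} - 3570 = - \frac{14245}{4}$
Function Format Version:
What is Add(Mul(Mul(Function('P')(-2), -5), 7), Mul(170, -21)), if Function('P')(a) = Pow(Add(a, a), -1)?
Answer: Rational(-14245, 4) ≈ -3561.3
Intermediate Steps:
Function('P')(a) = Mul(Rational(1, 2), Pow(a, -1)) (Function('P')(a) = Pow(Mul(2, a), -1) = Mul(Rational(1, 2), Pow(a, -1)))
Add(Mul(Mul(Function('P')(-2), -5), 7), Mul(170, -21)) = Add(Mul(Mul(Mul(Rational(1, 2), Pow(-2, -1)), -5), 7), Mul(170, -21)) = Add(Mul(Mul(Mul(Rational(1, 2), Rational(-1, 2)), -5), 7), -3570) = Add(Mul(Mul(Rational(-1, 4), -5), 7), -3570) = Add(Mul(Rational(5, 4), 7), -3570) = Add(Rational(35, 4), -3570) = Rational(-14245, 4)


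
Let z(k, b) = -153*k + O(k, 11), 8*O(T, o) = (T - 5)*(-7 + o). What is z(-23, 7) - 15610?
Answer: -12105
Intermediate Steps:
O(T, o) = (-7 + o)*(-5 + T)/8 (O(T, o) = ((T - 5)*(-7 + o))/8 = ((-5 + T)*(-7 + o))/8 = ((-7 + o)*(-5 + T))/8 = (-7 + o)*(-5 + T)/8)
z(k, b) = -5/2 - 305*k/2 (z(k, b) = -153*k + (35/8 - 7*k/8 - 5/8*11 + (1/8)*k*11) = -153*k + (35/8 - 7*k/8 - 55/8 + 11*k/8) = -153*k + (-5/2 + k/2) = -5/2 - 305*k/2)
z(-23, 7) - 15610 = (-5/2 - 305/2*(-23)) - 15610 = (-5/2 + 7015/2) - 15610 = 3505 - 15610 = -12105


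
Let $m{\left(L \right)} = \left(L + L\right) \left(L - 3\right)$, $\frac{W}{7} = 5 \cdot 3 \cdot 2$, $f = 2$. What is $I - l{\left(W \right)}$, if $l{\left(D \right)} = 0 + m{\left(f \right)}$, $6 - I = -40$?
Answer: $50$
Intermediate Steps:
$W = 210$ ($W = 7 \cdot 5 \cdot 3 \cdot 2 = 7 \cdot 15 \cdot 2 = 7 \cdot 30 = 210$)
$I = 46$ ($I = 6 - -40 = 6 + 40 = 46$)
$m{\left(L \right)} = 2 L \left(-3 + L\right)$
$l{\left(D \right)} = -4$ ($l{\left(D \right)} = 0 + 2 \cdot 2 \left(-3 + 2\right) = 0 + 2 \cdot 2 \left(-1\right) = 0 - 4 = -4$)
$I - l{\left(W \right)} = 46 - -4 = 46 + 4 = 50$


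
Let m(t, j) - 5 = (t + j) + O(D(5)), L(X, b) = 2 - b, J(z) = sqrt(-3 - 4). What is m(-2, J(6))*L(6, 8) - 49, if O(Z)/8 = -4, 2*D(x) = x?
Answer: 125 - 6*I*sqrt(7) ≈ 125.0 - 15.875*I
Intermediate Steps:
J(z) = I*sqrt(7) (J(z) = sqrt(-7) = I*sqrt(7))
D(x) = x/2
O(Z) = -32 (O(Z) = 8*(-4) = -32)
m(t, j) = -27 + j + t (m(t, j) = 5 + ((t + j) - 32) = 5 + ((j + t) - 32) = 5 + (-32 + j + t) = -27 + j + t)
m(-2, J(6))*L(6, 8) - 49 = (-27 + I*sqrt(7) - 2)*(2 - 1*8) - 49 = (-29 + I*sqrt(7))*(2 - 8) - 49 = (-29 + I*sqrt(7))*(-6) - 49 = (174 - 6*I*sqrt(7)) - 49 = 125 - 6*I*sqrt(7)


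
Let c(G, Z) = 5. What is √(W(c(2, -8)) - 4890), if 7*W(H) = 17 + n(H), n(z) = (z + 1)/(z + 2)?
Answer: I*√239485/7 ≈ 69.91*I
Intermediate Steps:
n(z) = (1 + z)/(2 + z)
W(H) = 17/7 + (1 + H)/(7*(2 + H)) (W(H) = (17 + (1 + H)/(2 + H))/7 = 17/7 + (1 + H)/(7*(2 + H)))
√(W(c(2, -8)) - 4890) = √((35 + 18*5)/(7*(2 + 5)) - 4890) = √((⅐)*(35 + 90)/7 - 4890) = √((⅐)*(⅐)*125 - 4890) = √(125/49 - 4890) = √(-239485/49) = I*√239485/7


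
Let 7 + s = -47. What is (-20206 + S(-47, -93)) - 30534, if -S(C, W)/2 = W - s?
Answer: -50662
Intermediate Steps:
s = -54 (s = -7 - 47 = -54)
S(C, W) = -108 - 2*W (S(C, W) = -2*(W - 1*(-54)) = -2*(W + 54) = -2*(54 + W) = -108 - 2*W)
(-20206 + S(-47, -93)) - 30534 = (-20206 + (-108 - 2*(-93))) - 30534 = (-20206 + (-108 + 186)) - 30534 = (-20206 + 78) - 30534 = -20128 - 30534 = -50662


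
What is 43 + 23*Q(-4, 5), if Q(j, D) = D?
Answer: 158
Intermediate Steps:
43 + 23*Q(-4, 5) = 43 + 23*5 = 43 + 115 = 158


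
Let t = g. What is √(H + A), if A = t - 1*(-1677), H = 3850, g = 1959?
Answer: √7486 ≈ 86.522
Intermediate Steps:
t = 1959
A = 3636 (A = 1959 - 1*(-1677) = 1959 + 1677 = 3636)
√(H + A) = √(3850 + 3636) = √7486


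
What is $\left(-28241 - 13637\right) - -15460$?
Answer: $-26418$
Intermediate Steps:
$\left(-28241 - 13637\right) - -15460 = -41878 + 15460 = -26418$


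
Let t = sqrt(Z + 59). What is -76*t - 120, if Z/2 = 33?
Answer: -120 - 380*sqrt(5) ≈ -969.71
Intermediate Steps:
Z = 66 (Z = 2*33 = 66)
t = 5*sqrt(5) (t = sqrt(66 + 59) = sqrt(125) = 5*sqrt(5) ≈ 11.180)
-76*t - 120 = -380*sqrt(5) - 120 = -120 - 380*sqrt(5)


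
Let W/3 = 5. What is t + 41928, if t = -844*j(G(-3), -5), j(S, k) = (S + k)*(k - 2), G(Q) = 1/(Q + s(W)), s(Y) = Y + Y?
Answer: 340384/27 ≈ 12607.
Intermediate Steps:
W = 15 (W = 3*5 = 15)
s(Y) = 2*Y
G(Q) = 1/(30 + Q) (G(Q) = 1/(Q + 2*15) = 1/(Q + 30) = 1/(30 + Q))
j(S, k) = (-2 + k)*(S + k) (j(S, k) = (S + k)*(-2 + k) = (-2 + k)*(S + k))
t = -791672/27 (t = -844*((-5)**2 - 2/(30 - 3) - 2*(-5) - 5/(30 - 3)) = -844*(25 - 2/27 + 10 - 5/27) = -844*938/27 = -791672/27 ≈ -29321.)
t + 41928 = -791672/27 + 41928 = 340384/27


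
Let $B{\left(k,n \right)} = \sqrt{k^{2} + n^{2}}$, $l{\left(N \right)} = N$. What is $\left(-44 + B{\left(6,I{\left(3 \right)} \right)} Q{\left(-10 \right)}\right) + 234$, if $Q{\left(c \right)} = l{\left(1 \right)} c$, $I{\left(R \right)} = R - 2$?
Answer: $190 - 10 \sqrt{37} \approx 129.17$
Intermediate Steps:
$I{\left(R \right)} = -2 + R$
$Q{\left(c \right)} = c$ ($Q{\left(c \right)} = 1 c = c$)
$\left(-44 + B{\left(6,I{\left(3 \right)} \right)} Q{\left(-10 \right)}\right) + 234 = \left(-44 + \sqrt{6^{2} + \left(-2 + 3\right)^{2}} \left(-10\right)\right) + 234 = \left(-44 + \sqrt{36 + 1^{2}} \left(-10\right)\right) + 234 = \left(-44 + \sqrt{36 + 1} \left(-10\right)\right) + 234 = \left(-44 + \sqrt{37} \left(-10\right)\right) + 234 = \left(-44 - 10 \sqrt{37}\right) + 234 = 190 - 10 \sqrt{37}$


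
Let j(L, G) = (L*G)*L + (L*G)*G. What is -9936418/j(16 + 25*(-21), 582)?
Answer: 4968209/10812687 ≈ 0.45948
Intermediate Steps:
j(L, G) = G*L**2 + L*G**2 (j(L, G) = (G*L)*L + (G*L)*G = G*L**2 + L*G**2)
-9936418/j(16 + 25*(-21), 582) = -9936418*1/(582*(16 + 25*(-21))*(582 + (16 + 25*(-21)))) = -9936418*1/(582*(16 - 525)*(582 + (16 - 525))) = -9936418*(-1/(296238*(582 - 509))) = -9936418/(582*(-509)*73) = -9936418/(-21625374) = -9936418*(-1/21625374) = 4968209/10812687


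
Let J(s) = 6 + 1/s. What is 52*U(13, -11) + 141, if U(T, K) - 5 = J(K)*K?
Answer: -2979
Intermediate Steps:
U(T, K) = 5 + K*(6 + 1/K) (U(T, K) = 5 + (6 + 1/K)*K = 5 + K*(6 + 1/K))
52*U(13, -11) + 141 = 52*(6 + 6*(-11)) + 141 = 52*(6 - 66) + 141 = 52*(-60) + 141 = -3120 + 141 = -2979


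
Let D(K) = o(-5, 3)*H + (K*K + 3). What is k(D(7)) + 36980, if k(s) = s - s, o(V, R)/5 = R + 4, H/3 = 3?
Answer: 36980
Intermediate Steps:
H = 9 (H = 3*3 = 9)
o(V, R) = 20 + 5*R (o(V, R) = 5*(R + 4) = 5*(4 + R) = 20 + 5*R)
D(K) = 318 + K² (D(K) = (20 + 5*3)*9 + (K*K + 3) = (20 + 15)*9 + (K² + 3) = 35*9 + (3 + K²) = 315 + (3 + K²) = 318 + K²)
k(s) = 0
k(D(7)) + 36980 = 0 + 36980 = 36980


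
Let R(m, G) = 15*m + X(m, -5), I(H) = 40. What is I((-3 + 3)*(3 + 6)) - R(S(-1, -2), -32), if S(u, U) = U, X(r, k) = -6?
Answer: 76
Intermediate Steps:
R(m, G) = -6 + 15*m (R(m, G) = 15*m - 6 = -6 + 15*m)
I((-3 + 3)*(3 + 6)) - R(S(-1, -2), -32) = 40 - (-6 + 15*(-2)) = 40 - (-6 - 30) = 40 - 1*(-36) = 40 + 36 = 76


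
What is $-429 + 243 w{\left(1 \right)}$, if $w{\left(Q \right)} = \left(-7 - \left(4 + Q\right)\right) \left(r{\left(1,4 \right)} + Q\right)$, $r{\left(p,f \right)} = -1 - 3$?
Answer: $8319$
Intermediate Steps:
$r{\left(p,f \right)} = -4$ ($r{\left(p,f \right)} = -1 - 3 = -4$)
$w{\left(Q \right)} = \left(-11 - Q\right) \left(-4 + Q\right)$ ($w{\left(Q \right)} = \left(-7 - \left(4 + Q\right)\right) \left(-4 + Q\right) = \left(-11 - Q\right) \left(-4 + Q\right)$)
$-429 + 243 w{\left(1 \right)} = -429 + 243 \left(44 - 1^{2} - 7\right) = -429 + 243 \left(44 - 1 - 7\right) = -429 + 243 \cdot 36 = -429 + 8748 = 8319$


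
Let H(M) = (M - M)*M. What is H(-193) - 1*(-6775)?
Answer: 6775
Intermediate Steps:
H(M) = 0 (H(M) = 0*M = 0)
H(-193) - 1*(-6775) = 0 - 1*(-6775) = 0 + 6775 = 6775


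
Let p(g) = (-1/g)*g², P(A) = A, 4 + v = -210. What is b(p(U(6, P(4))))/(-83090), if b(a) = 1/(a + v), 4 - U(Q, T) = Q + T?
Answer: 1/17282720 ≈ 5.7861e-8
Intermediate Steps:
v = -214 (v = -4 - 210 = -214)
U(Q, T) = 4 - Q - T (U(Q, T) = 4 - (Q + T) = 4 + (-Q - T) = 4 - Q - T)
p(g) = -g
b(a) = 1/(-214 + a) (b(a) = 1/(a - 214) = 1/(-214 + a))
b(p(U(6, P(4))))/(-83090) = 1/(-214 - (4 - 1*6 - 1*4)*(-83090)) = -1/83090/(-214 - (4 - 6 - 4)) = -1/83090/(-214 - 1*(-6)) = -1/83090/(-214 + 6) = -1/83090/(-208) = -1/208*(-1/83090) = 1/17282720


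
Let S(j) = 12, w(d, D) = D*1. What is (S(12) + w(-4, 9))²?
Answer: 441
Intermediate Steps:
w(d, D) = D
(S(12) + w(-4, 9))² = (12 + 9)² = 21² = 441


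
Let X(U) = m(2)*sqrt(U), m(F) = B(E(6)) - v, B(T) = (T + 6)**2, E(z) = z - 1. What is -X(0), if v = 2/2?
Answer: 0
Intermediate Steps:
E(z) = -1 + z
B(T) = (6 + T)**2
v = 1 (v = 2*(1/2) = 1)
m(F) = 120 (m(F) = (6 + (-1 + 6))**2 - 1*1 = (6 + 5)**2 - 1 = 11**2 - 1 = 121 - 1 = 120)
X(U) = 120*sqrt(U)
-X(0) = -120*sqrt(0) = -120*0 = -1*0 = 0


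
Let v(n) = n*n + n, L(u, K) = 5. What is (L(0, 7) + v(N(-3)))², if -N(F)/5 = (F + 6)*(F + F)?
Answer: 67158025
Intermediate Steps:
N(F) = -10*F*(6 + F) (N(F) = -5*(F + 6)*(F + F) = -5*(6 + F)*2*F = -10*F*(6 + F))
v(n) = n + n² (v(n) = n² + n = n + n²)
(L(0, 7) + v(N(-3)))² = (5 + (-10*(-3)*(6 - 3))*(1 - 10*(-3)*(6 - 3)))² = (5 + (-10*(-3)*3)*(1 - 10*(-3)*3))² = (5 + 90*(1 + 90))² = (5 + 90*91)² = (5 + 8190)² = 8195² = 67158025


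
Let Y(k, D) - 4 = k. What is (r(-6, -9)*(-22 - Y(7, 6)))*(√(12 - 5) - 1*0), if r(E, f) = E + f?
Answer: 495*√7 ≈ 1309.6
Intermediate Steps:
Y(k, D) = 4 + k
(r(-6, -9)*(-22 - Y(7, 6)))*(√(12 - 5) - 1*0) = ((-6 - 9)*(-22 - (4 + 7)))*(√(12 - 5) - 1*0) = (-15*(-22 - 1*11))*(√7 + 0) = (-15*(-22 - 11))*√7 = (-15*(-33))*√7 = 495*√7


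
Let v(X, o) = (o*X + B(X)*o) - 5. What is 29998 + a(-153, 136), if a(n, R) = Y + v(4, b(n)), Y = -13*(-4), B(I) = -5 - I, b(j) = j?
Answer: 30810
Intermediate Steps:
Y = 52
v(X, o) = -5 + X*o + o*(-5 - X) (v(X, o) = (o*X + (-5 - X)*o) - 5 = (X*o + o*(-5 - X)) - 5 = -5 + X*o + o*(-5 - X))
a(n, R) = 47 - 5*n (a(n, R) = 52 + (-5 - 5*n) = 47 - 5*n)
29998 + a(-153, 136) = 29998 + (47 - 5*(-153)) = 29998 + (47 + 765) = 29998 + 812 = 30810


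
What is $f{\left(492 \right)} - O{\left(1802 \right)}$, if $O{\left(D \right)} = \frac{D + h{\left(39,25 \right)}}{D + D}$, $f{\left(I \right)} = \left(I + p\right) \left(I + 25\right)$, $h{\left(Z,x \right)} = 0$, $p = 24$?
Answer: $\frac{533543}{2} \approx 2.6677 \cdot 10^{5}$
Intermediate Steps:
$f{\left(I \right)} = \left(24 + I\right) \left(25 + I\right)$ ($f{\left(I \right)} = \left(I + 24\right) \left(I + 25\right) = \left(24 + I\right) \left(25 + I\right)$)
$O{\left(D \right)} = \frac{1}{2}$ ($O{\left(D \right)} = \frac{D + 0}{D + D} = \frac{D}{2 D} = D \frac{1}{2 D} = \frac{1}{2}$)
$f{\left(492 \right)} - O{\left(1802 \right)} = \left(600 + 492^{2} + 49 \cdot 492\right) - \frac{1}{2} = \left(600 + 242064 + 24108\right) - \frac{1}{2} = 266772 - \frac{1}{2} = \frac{533543}{2}$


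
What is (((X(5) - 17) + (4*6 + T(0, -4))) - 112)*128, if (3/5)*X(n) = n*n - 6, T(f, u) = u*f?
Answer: -28160/3 ≈ -9386.7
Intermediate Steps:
T(f, u) = f*u
X(n) = -10 + 5*n**2/3 (X(n) = 5*(n*n - 6)/3 = 5*(n**2 - 6)/3 = 5*(-6 + n**2)/3 = -10 + 5*n**2/3)
(((X(5) - 17) + (4*6 + T(0, -4))) - 112)*128 = ((((-10 + (5/3)*5**2) - 17) + (4*6 + 0*(-4))) - 112)*128 = ((((-10 + (5/3)*25) - 17) + (24 + 0)) - 112)*128 = ((((-10 + 125/3) - 17) + 24) - 112)*128 = (((95/3 - 17) + 24) - 112)*128 = ((44/3 + 24) - 112)*128 = (116/3 - 112)*128 = -220/3*128 = -28160/3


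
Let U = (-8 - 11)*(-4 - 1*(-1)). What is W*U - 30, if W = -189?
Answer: -10803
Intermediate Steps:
U = 57 (U = -19*(-4 + 1) = -19*(-3) = 57)
W*U - 30 = -189*57 - 30 = -10773 - 30 = -10803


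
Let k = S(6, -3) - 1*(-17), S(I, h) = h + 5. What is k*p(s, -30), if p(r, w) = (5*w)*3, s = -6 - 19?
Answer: -8550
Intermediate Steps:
S(I, h) = 5 + h
s = -25
p(r, w) = 15*w
k = 19 (k = (5 - 3) - 1*(-17) = 2 + 17 = 19)
k*p(s, -30) = 19*(15*(-30)) = 19*(-450) = -8550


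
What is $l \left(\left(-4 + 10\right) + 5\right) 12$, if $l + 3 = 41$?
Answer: $5016$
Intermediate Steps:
$l = 38$ ($l = -3 + 41 = 38$)
$l \left(\left(-4 + 10\right) + 5\right) 12 = 38 \left(\left(-4 + 10\right) + 5\right) 12 = 38 \left(6 + 5\right) 12 = 38 \cdot 11 \cdot 12 = 418 \cdot 12 = 5016$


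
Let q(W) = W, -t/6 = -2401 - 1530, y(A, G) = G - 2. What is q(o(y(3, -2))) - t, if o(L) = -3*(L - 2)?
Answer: -23568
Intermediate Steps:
y(A, G) = -2 + G
t = 23586 (t = -6*(-2401 - 1530) = -6*(-3931) = 23586)
o(L) = 6 - 3*L (o(L) = -3*(-2 + L) = 6 - 3*L)
q(o(y(3, -2))) - t = (6 - 3*(-2 - 2)) - 1*23586 = (6 - 3*(-4)) - 23586 = (6 + 12) - 23586 = 18 - 23586 = -23568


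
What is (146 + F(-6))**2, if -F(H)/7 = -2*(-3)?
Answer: 10816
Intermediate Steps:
F(H) = -42 (F(H) = -(-14)*(-3) = -7*6 = -42)
(146 + F(-6))**2 = (146 - 42)**2 = 104**2 = 10816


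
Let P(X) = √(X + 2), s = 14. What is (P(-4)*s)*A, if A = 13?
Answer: 182*I*√2 ≈ 257.39*I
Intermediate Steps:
P(X) = √(2 + X)
(P(-4)*s)*A = (√(2 - 4)*14)*13 = (√(-2)*14)*13 = ((I*√2)*14)*13 = (14*I*√2)*13 = 182*I*√2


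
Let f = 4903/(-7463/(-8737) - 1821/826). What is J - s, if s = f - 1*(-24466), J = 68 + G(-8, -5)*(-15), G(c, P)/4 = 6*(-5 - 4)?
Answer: -170814445876/9745639 ≈ -17527.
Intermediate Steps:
G(c, P) = -216 (G(c, P) = 4*(6*(-5 - 4)) = 4*(6*(-9)) = 4*(-54) = -216)
J = 3308 (J = 68 - 216*(-15) = 68 + 3240 = 3308)
f = -35383784086/9745639 (f = 4903/(-7463*(-1/8737) - 1821*1/826) = 4903/(7463/8737 - 1821/826) = 4903/(-9745639/7216762) = 4903*(-7216762/9745639) = -35383784086/9745639 ≈ -3630.7)
s = 203053019688/9745639 (s = -35383784086/9745639 - 1*(-24466) = -35383784086/9745639 + 24466 = 203053019688/9745639 ≈ 20835.)
J - s = 3308 - 1*203053019688/9745639 = 3308 - 203053019688/9745639 = -170814445876/9745639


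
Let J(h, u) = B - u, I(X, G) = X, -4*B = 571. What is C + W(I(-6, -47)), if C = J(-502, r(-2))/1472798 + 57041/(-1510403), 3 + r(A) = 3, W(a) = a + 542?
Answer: 4769030799798551/8898074070376 ≈ 535.96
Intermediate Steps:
B = -571/4 (B = -¼*571 = -571/4 ≈ -142.75)
W(a) = 542 + a
r(A) = 0 (r(A) = -3 + 3 = 0)
J(h, u) = -571/4 - u
C = -336901922985/8898074070376 (C = (-571/4 - 1*0)/1472798 + 57041/(-1510403) = (-571/4 + 0)*(1/1472798) + 57041*(-1/1510403) = -571/4*1/1472798 - 57041/1510403 = -571/5891192 - 57041/1510403 = -336901922985/8898074070376 ≈ -0.037862)
C + W(I(-6, -47)) = -336901922985/8898074070376 + (542 - 6) = -336901922985/8898074070376 + 536 = 4769030799798551/8898074070376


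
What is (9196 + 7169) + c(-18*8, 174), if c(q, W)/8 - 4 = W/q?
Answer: 49162/3 ≈ 16387.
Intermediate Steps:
c(q, W) = 32 + 8*W/q (c(q, W) = 32 + 8*(W/q) = 32 + 8*W/q)
(9196 + 7169) + c(-18*8, 174) = (9196 + 7169) + (32 + 8*174/(-18*8)) = 16365 + (32 + 8*174/(-144)) = 16365 + (32 + 8*174*(-1/144)) = 16365 + (32 - 29/3) = 16365 + 67/3 = 49162/3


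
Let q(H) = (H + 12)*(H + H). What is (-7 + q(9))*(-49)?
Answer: -18179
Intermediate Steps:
q(H) = 2*H*(12 + H) (q(H) = (12 + H)*(2*H) = 2*H*(12 + H))
(-7 + q(9))*(-49) = (-7 + 2*9*(12 + 9))*(-49) = (-7 + 2*9*21)*(-49) = (-7 + 378)*(-49) = 371*(-49) = -18179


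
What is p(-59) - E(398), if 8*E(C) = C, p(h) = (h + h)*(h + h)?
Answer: 55497/4 ≈ 13874.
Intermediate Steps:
p(h) = 4*h² (p(h) = (2*h)*(2*h) = 4*h²)
E(C) = C/8
p(-59) - E(398) = 4*(-59)² - 398/8 = 4*3481 - 1*199/4 = 13924 - 199/4 = 55497/4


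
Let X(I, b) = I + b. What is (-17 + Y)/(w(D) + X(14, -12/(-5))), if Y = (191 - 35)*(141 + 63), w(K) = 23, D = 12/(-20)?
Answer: 159035/197 ≈ 807.28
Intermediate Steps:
D = -⅗ (D = 12*(-1/20) = -⅗ ≈ -0.60000)
Y = 31824 (Y = 156*204 = 31824)
(-17 + Y)/(w(D) + X(14, -12/(-5))) = (-17 + 31824)/(23 + (14 - 12/(-5))) = 31807/(23 + (14 - 12*(-⅕))) = 31807/(23 + (14 + 12/5)) = 31807/(23 + 82/5) = 31807/(197/5) = 31807*(5/197) = 159035/197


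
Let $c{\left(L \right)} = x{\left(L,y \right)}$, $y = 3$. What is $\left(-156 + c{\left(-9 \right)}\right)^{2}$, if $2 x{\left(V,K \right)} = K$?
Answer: $\frac{95481}{4} \approx 23870.0$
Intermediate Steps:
$x{\left(V,K \right)} = \frac{K}{2}$
$c{\left(L \right)} = \frac{3}{2}$ ($c{\left(L \right)} = \frac{1}{2} \cdot 3 = \frac{3}{2}$)
$\left(-156 + c{\left(-9 \right)}\right)^{2} = \left(-156 + \frac{3}{2}\right)^{2} = \left(- \frac{309}{2}\right)^{2} = \frac{95481}{4}$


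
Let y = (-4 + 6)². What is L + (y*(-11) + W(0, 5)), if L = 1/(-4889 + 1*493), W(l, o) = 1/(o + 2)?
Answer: -192797/4396 ≈ -43.857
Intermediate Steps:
W(l, o) = 1/(2 + o)
L = -1/4396 (L = 1/(-4889 + 493) = 1/(-4396) = -1/4396 ≈ -0.00022748)
y = 4 (y = 2² = 4)
L + (y*(-11) + W(0, 5)) = -1/4396 + (4*(-11) + 1/(2 + 5)) = -1/4396 + (-44 + 1/7) = -1/4396 + (-44 + ⅐) = -1/4396 - 307/7 = -192797/4396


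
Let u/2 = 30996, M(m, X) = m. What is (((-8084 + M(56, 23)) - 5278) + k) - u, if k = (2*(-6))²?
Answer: -75154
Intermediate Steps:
u = 61992 (u = 2*30996 = 61992)
k = 144 (k = (-12)² = 144)
(((-8084 + M(56, 23)) - 5278) + k) - u = (((-8084 + 56) - 5278) + 144) - 1*61992 = ((-8028 - 5278) + 144) - 61992 = (-13306 + 144) - 61992 = -13162 - 61992 = -75154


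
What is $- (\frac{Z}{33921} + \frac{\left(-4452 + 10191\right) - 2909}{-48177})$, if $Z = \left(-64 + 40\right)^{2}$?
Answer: $\frac{7582942}{181579113} \approx 0.041761$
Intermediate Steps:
$Z = 576$ ($Z = \left(-24\right)^{2} = 576$)
$- (\frac{Z}{33921} + \frac{\left(-4452 + 10191\right) - 2909}{-48177}) = - (\frac{576}{33921} + \frac{\left(-4452 + 10191\right) - 2909}{-48177}) = - (576 \cdot \frac{1}{33921} + \left(5739 - 2909\right) \left(- \frac{1}{48177}\right)) = - (\frac{64}{3769} + 2830 \left(- \frac{1}{48177}\right)) = - (\frac{64}{3769} - \frac{2830}{48177}) = \left(-1\right) \left(- \frac{7582942}{181579113}\right) = \frac{7582942}{181579113}$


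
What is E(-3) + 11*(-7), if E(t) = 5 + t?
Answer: -75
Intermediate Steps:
E(-3) + 11*(-7) = (5 - 3) + 11*(-7) = 2 - 77 = -75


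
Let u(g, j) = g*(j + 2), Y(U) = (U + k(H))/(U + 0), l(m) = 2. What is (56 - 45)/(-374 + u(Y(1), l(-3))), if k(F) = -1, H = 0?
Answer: -1/34 ≈ -0.029412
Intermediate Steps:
Y(U) = (-1 + U)/U (Y(U) = (U - 1)/(U + 0) = (-1 + U)/U)
u(g, j) = g*(2 + j)
(56 - 45)/(-374 + u(Y(1), l(-3))) = (56 - 45)/(-374 + ((-1 + 1)/1)*(2 + 2)) = 11/(-374 + (1*0)*4) = 11/(-374 + 0*4) = 11/(-374 + 0) = 11/(-374) = 11*(-1/374) = -1/34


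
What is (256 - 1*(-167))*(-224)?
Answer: -94752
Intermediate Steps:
(256 - 1*(-167))*(-224) = (256 + 167)*(-224) = 423*(-224) = -94752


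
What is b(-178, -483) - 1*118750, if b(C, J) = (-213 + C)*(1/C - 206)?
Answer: -6799921/178 ≈ -38202.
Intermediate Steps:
b(C, J) = (-213 + C)*(-206 + 1/C)
b(-178, -483) - 1*118750 = (43879 - 213/(-178) - 206*(-178)) - 1*118750 = (43879 - 213*(-1/178) + 36668) - 118750 = (43879 + 213/178 + 36668) - 118750 = 14337579/178 - 118750 = -6799921/178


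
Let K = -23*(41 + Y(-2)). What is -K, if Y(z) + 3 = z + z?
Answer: 782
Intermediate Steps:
Y(z) = -3 + 2*z (Y(z) = -3 + (z + z) = -3 + 2*z)
K = -782 (K = -23*(41 + (-3 + 2*(-2))) = -23*(41 + (-3 - 4)) = -23*(41 - 7) = -23*34 = -782)
-K = -1*(-782) = 782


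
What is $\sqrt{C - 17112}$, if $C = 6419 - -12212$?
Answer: $7 \sqrt{31} \approx 38.974$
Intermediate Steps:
$C = 18631$ ($C = 6419 + 12212 = 18631$)
$\sqrt{C - 17112} = \sqrt{18631 - 17112} = \sqrt{1519} = 7 \sqrt{31}$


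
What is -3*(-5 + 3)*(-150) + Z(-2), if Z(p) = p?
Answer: -902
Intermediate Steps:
-3*(-5 + 3)*(-150) + Z(-2) = -3*(-5 + 3)*(-150) - 2 = -3*(-2)*(-150) - 2 = 6*(-150) - 2 = -900 - 2 = -902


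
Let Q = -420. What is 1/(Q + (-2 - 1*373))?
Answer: -1/795 ≈ -0.0012579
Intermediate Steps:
1/(Q + (-2 - 1*373)) = 1/(-420 + (-2 - 1*373)) = 1/(-420 + (-2 - 373)) = 1/(-420 - 375) = 1/(-795) = -1/795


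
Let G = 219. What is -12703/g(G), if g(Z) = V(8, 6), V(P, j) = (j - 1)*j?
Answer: -12703/30 ≈ -423.43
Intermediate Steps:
V(P, j) = j*(-1 + j) (V(P, j) = (-1 + j)*j = j*(-1 + j))
g(Z) = 30 (g(Z) = 6*(-1 + 6) = 6*5 = 30)
-12703/g(G) = -12703/30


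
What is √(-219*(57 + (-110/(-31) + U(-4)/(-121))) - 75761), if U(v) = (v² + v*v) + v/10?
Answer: 2*I*√64655072810/1705 ≈ 298.27*I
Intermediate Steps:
U(v) = 2*v² + v/10 (U(v) = (v² + v²) + v*(⅒) = 2*v² + v/10)
√(-219*(57 + (-110/(-31) + U(-4)/(-121))) - 75761) = √(-219*(57 + (-110/(-31) + ((⅒)*(-4)*(1 + 20*(-4)))/(-121))) - 75761) = √(-219*(57 + (-110*(-1/31) + ((⅒)*(-4)*(1 - 80))*(-1/121))) - 75761) = √(-219*(57 + (110/31 + ((⅒)*(-4)*(-79))*(-1/121))) - 75761) = √(-219*(57 + (110/31 + (158/5)*(-1/121))) - 75761) = √(-219*(57 + (110/31 - 158/605)) - 75761) = √(-219*(57 + 61652/18755) - 75761) = √(-219*1130687/18755 - 75761) = √(-247620453/18755 - 75761) = √(-1668518008/18755) = 2*I*√64655072810/1705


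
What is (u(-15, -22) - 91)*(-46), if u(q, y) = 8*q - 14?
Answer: 10350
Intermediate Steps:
u(q, y) = -14 + 8*q
(u(-15, -22) - 91)*(-46) = ((-14 + 8*(-15)) - 91)*(-46) = ((-14 - 120) - 91)*(-46) = (-134 - 91)*(-46) = -225*(-46) = 10350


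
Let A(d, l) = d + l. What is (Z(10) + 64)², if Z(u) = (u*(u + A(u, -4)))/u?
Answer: 6400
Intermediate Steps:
Z(u) = -4 + 2*u (Z(u) = (u*(u + (u - 4)))/u = (u*(u + (-4 + u)))/u = (u*(-4 + 2*u))/u = -4 + 2*u)
(Z(10) + 64)² = ((-4 + 2*10) + 64)² = ((-4 + 20) + 64)² = (16 + 64)² = 80² = 6400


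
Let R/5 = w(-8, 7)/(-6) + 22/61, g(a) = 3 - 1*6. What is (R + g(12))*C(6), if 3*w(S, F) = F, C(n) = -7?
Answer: 24143/1098 ≈ 21.988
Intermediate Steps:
g(a) = -3 (g(a) = 3 - 6 = -3)
w(S, F) = F/3
R = -155/1098 (R = 5*(((⅓)*7)/(-6) + 22/61) = 5*((7/3)*(-⅙) + 22*(1/61)) = 5*(-7/18 + 22/61) = 5*(-31/1098) = -155/1098 ≈ -0.14117)
(R + g(12))*C(6) = (-155/1098 - 3)*(-7) = -3449/1098*(-7) = 24143/1098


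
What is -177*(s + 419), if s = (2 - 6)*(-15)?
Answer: -84783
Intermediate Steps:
s = 60 (s = -4*(-15) = 60)
-177*(s + 419) = -177*(60 + 419) = -177*479 = -84783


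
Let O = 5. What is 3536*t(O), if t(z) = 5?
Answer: 17680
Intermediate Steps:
3536*t(O) = 3536*5 = 17680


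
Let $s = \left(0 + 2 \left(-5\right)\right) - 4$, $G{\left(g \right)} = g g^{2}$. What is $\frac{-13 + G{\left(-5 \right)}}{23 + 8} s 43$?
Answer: $\frac{83076}{31} \approx 2679.9$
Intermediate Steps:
$G{\left(g \right)} = g^{3}$
$s = -14$ ($s = \left(0 - 10\right) - 4 = -10 - 4 = -14$)
$\frac{-13 + G{\left(-5 \right)}}{23 + 8} s 43 = \frac{-13 + \left(-5\right)^{3}}{23 + 8} \left(-14\right) 43 = \frac{-13 - 125}{31} \left(-14\right) 43 = \left(-138\right) \frac{1}{31} \left(-14\right) 43 = \left(- \frac{138}{31}\right) \left(-14\right) 43 = \frac{1932}{31} \cdot 43 = \frac{83076}{31}$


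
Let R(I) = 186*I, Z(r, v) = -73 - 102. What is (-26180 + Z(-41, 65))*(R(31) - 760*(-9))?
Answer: -332231130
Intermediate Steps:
Z(r, v) = -175
(-26180 + Z(-41, 65))*(R(31) - 760*(-9)) = (-26180 - 175)*(186*31 - 760*(-9)) = -26355*(5766 + 6840) = -26355*12606 = -332231130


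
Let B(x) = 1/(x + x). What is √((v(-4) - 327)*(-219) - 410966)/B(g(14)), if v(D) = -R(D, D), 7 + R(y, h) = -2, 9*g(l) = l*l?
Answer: 784*I*√85331/9 ≈ 25446.0*I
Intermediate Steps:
g(l) = l²/9 (g(l) = (l*l)/9 = l²/9)
R(y, h) = -9 (R(y, h) = -7 - 2 = -9)
v(D) = 9 (v(D) = -1*(-9) = 9)
B(x) = 1/(2*x)
√((v(-4) - 327)*(-219) - 410966)/B(g(14)) = √((9 - 327)*(-219) - 410966)/((1/(2*(((⅑)*14²))))) = √(-318*(-219) - 410966)/((1/(2*(((⅑)*196))))) = √(69642 - 410966)/((1/(2*(196/9)))) = √(-341324)/(((½)*(9/196))) = (2*I*√85331)/(9/392) = (2*I*√85331)*(392/9) = 784*I*√85331/9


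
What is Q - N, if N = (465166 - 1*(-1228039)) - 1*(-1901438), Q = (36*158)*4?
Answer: -3571891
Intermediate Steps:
Q = 22752 (Q = 5688*4 = 22752)
N = 3594643 (N = (465166 + 1228039) + 1901438 = 1693205 + 1901438 = 3594643)
Q - N = 22752 - 1*3594643 = 22752 - 3594643 = -3571891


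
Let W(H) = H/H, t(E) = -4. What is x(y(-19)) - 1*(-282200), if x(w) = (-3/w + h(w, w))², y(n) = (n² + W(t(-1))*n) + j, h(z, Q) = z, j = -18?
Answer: 4515950881/11664 ≈ 3.8717e+5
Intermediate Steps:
W(H) = 1
y(n) = -18 + n + n² (y(n) = (n² + 1*n) - 18 = (n² + n) - 18 = (n + n²) - 18 = -18 + n + n²)
x(w) = (w - 3/w)² (x(w) = (-3/w + w)² = (w - 3/w)²)
x(y(-19)) - 1*(-282200) = (-3 + (-18 - 19 + (-19)²)²)²/(-18 - 19 + (-19)²)² - 1*(-282200) = (-3 + (-18 - 19 + 361)²)²/(-18 - 19 + 361)² + 282200 = (-3 + 324²)²/324² + 282200 = (-3 + 104976)²/104976 + 282200 = (1/104976)*104973² + 282200 = (1/104976)*11019330729 + 282200 = 1224370081/11664 + 282200 = 4515950881/11664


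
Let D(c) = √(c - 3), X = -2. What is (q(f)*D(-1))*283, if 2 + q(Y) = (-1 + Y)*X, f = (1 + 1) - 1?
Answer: -1132*I ≈ -1132.0*I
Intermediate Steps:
f = 1 (f = 2 - 1 = 1)
q(Y) = -2*Y (q(Y) = -2 + (-1 + Y)*(-2) = -2 + (2 - 2*Y) = -2*Y)
D(c) = √(-3 + c)
(q(f)*D(-1))*283 = ((-2*1)*√(-3 - 1))*283 = -4*I*283 = -1132*I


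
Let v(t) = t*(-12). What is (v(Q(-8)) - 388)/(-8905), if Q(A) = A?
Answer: 292/8905 ≈ 0.032791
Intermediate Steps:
v(t) = -12*t
(v(Q(-8)) - 388)/(-8905) = (-12*(-8) - 388)/(-8905) = (96 - 388)*(-1/8905) = -292*(-1/8905) = 292/8905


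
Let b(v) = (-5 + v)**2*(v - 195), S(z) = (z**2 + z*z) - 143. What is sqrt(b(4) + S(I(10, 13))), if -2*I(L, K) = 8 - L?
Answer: 2*I*sqrt(83) ≈ 18.221*I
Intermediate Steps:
I(L, K) = -4 + L/2 (I(L, K) = -(8 - L)/2 = -4 + L/2)
S(z) = -143 + 2*z**2 (S(z) = (z**2 + z**2) - 143 = 2*z**2 - 143 = -143 + 2*z**2)
b(v) = (-5 + v)**2*(-195 + v)
sqrt(b(4) + S(I(10, 13))) = sqrt((-5 + 4)**2*(-195 + 4) + (-143 + 2*(-4 + (1/2)*10)**2)) = sqrt((-1)**2*(-191) + (-143 + 2*(-4 + 5)**2)) = sqrt(1*(-191) + (-143 + 2*1**2)) = sqrt(-191 + (-143 + 2*1)) = sqrt(-191 + (-143 + 2)) = sqrt(-191 - 141) = sqrt(-332) = 2*I*sqrt(83)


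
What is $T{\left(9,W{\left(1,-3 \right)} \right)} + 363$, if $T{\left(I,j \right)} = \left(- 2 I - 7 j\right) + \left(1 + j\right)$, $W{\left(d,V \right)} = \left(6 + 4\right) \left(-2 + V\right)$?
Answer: $646$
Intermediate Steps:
$W{\left(d,V \right)} = -20 + 10 V$ ($W{\left(d,V \right)} = 10 \left(-2 + V\right) = -20 + 10 V$)
$T{\left(I,j \right)} = 1 - 6 j - 2 I$ ($T{\left(I,j \right)} = \left(- 7 j - 2 I\right) + \left(1 + j\right) = 1 - 6 j - 2 I$)
$T{\left(9,W{\left(1,-3 \right)} \right)} + 363 = \left(1 - 6 \left(-20 + 10 \left(-3\right)\right) - 18\right) + 363 = \left(1 - 6 \left(-20 - 30\right) - 18\right) + 363 = \left(1 - -300 - 18\right) + 363 = \left(1 + 300 - 18\right) + 363 = 283 + 363 = 646$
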